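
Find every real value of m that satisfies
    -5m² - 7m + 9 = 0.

m = -2.2133 or m = 0.8133

Discriminant: (-7)² − 4·(-5)·9 = 229.
Quadratic formula: m = (7 ± √229) / (-10).
So m = -√(229)/10 - 7/10 ≈ -2.2133 or m = -7/10 + √(229)/10 ≈ 0.8133.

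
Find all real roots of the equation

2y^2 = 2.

Bring every term to one side: 2y^2 - 2 = 0.
Factor: 2(y - 1)(y + 1) = 0.
So y = 1 or y = -1.

y = -1 or y = 1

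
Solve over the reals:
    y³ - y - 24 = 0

Possible rational roots are divisors of -24. Testing y = 3 gives 0, so (y - 3) is a factor.
Divide: y³ - y - 24 = (y - 3)(y² + 3y + 8).
The quadratic y² + 3y + 8 has discriminant -23 < 0, so no further real roots.

y = 3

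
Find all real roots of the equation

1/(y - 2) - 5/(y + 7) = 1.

Multiply both sides by (y - 2)(y + 7):
(y + 7) - 5(y - 2) = (y - 2)(y + 7).
Expand and collect terms: y² + 9y - 31 = 0.
By the quadratic formula, y = (-9 ± √205) / 2, so y ≈ 2.6589 or y ≈ -11.6589.
Neither value makes a denominator zero (y ≠ 2, y ≠ -7), so both are valid.

y = -11.6589 or y = 2.6589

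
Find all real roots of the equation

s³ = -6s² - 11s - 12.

s = -4

Rearrange: s³ + 6s² + 11s + 12 = 0.
Possible rational roots are divisors of 12. Testing s = -4 gives 0, so (s + 4) is a factor.
Divide: s³ + 6s² + 11s + 12 = (s + 4)(s² + 2s + 3).
The quadratic s² + 2s + 3 has discriminant -8 < 0, so no further real roots.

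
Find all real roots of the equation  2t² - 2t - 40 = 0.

Factor: 2(t - 5)(t + 4) = 0.
So t = 5 or t = -4.

t = -4 or t = 5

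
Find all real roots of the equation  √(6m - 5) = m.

Square both sides: 6m - 5 = (m)².
Expand and rearrange: m² - 6m + 5 = 0.
Solving gives m = 5 or m = 1.
Check each candidate in the original equation:
  m = 5: √(25) = 5, while m = 5 — valid.
  m = 1: √(1) = 1, while m = 1 — valid.

m = 1 or m = 5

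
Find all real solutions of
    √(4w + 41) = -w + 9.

w = 2

Square both sides: 4w + 41 = (-w + 9)².
Expand and rearrange: w² - 22w + 40 = 0.
Solving gives w = 20 or w = 2.
Check each candidate in the original equation:
  w = 20: √(121) = 11, while -w + 9 = -11 — extraneous.
  w = 2: √(49) = 7, while -w + 9 = 7 — valid.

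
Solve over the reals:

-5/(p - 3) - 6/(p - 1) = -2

p = 1.9105 or p = 7.5895

Multiply both sides by (p - 3)(p - 1):
-5(p - 1) - 6(p - 3) = -2(p - 3)(p - 1).
Expand and collect terms: -2p² + 19p - 29 = 0.
By the quadratic formula, p = (-19 ± √129) / -4, so p ≈ 1.9105 or p ≈ 7.5895.
Neither value makes a denominator zero (p ≠ 3, p ≠ 1), so both are valid.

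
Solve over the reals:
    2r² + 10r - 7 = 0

Discriminant: (10)² − 4·2·(-7) = 156.
Quadratic formula: r = (-10 ± √156) / 4.
So r = -5/2 + √(39)/2 ≈ 0.6225 or r = -√(39)/2 - 5/2 ≈ -5.6225.

r = -5.6225 or r = 0.6225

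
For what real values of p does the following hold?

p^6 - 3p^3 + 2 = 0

Let u = p^3. The equation becomes u^2 - 3u + 2 = 0.
Factor: (u - 2)(u - 1) = 0, so u = 2 or u = 1.
p^3 = 2 gives p = (2)^(1/3) ~= 1.2599.
p^3 = 1 gives p = 1.

p = 1 or p = 1.2599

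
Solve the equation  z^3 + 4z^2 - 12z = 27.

z = -5.3028 or z = -1.6972 or z = 3

Rearrange: z^3 + 4z^2 - 12z - 27 = 0.
Possible rational roots are divisors of -27. Testing z = 3 gives 0, so (z - 3) is a factor.
Divide: z^3 + 4z^2 - 12z - 27 = (z - 3)(z^2 + 7z + 9).
Apply the quadratic formula to z^2 + 7z + 9 = 0: z = (-7 +/- sqrt(13))/2, i.e. z ~= -1.6972 or z ~= -5.3028.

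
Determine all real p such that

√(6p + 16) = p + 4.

p = -2 or p = 0

Square both sides: 6p + 16 = (p + 4)².
Expand and rearrange: p² + 2p = 0.
Solving gives p = 0 or p = -2.
Check each candidate in the original equation:
  p = 0: √(16) = 4, while p + 4 = 4 — valid.
  p = -2: √(4) = 2, while p + 4 = 2 — valid.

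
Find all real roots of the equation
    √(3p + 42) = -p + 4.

Square both sides: 3p + 42 = (-p + 4)².
Expand and rearrange: p² - 11p - 26 = 0.
Solving gives p = 13 or p = -2.
Check each candidate in the original equation:
  p = 13: √(81) = 9, while -p + 4 = -9 — extraneous.
  p = -2: √(36) = 6, while -p + 4 = 6 — valid.

p = -2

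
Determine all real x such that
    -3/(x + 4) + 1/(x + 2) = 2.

x = -5.3028 or x = -1.6972

Multiply both sides by (x + 4)(x + 2):
-3(x + 2) + (x + 4) = 2(x + 4)(x + 2).
Expand and collect terms: 2x^2 + 14x + 18 = 0.
By the quadratic formula, x = (-14 +/- sqrt(52)) / 4, so x ~= -1.6972 or x ~= -5.3028.
Neither value makes a denominator zero (x != -4, x != -2), so both are valid.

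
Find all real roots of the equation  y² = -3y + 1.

y = -3.3028 or y = 0.3028

Rearrange to standard form: y² + 3y - 1 = 0.
Discriminant: (3)² − 4·1·(-1) = 13.
Quadratic formula: y = (-3 ± √13) / 2.
So y = -3/2 + √(13)/2 ≈ 0.3028 or y = -√(13)/2 - 3/2 ≈ -3.3028.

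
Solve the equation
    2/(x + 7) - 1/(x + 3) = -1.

x = -8.7016 or x = -2.2984

Multiply both sides by (x + 7)(x + 3):
2(x + 3) - (x + 7) = -(x + 7)(x + 3).
Expand and collect terms: -x² - 11x - 20 = 0.
By the quadratic formula, x = (11 ± √41) / -2, so x ≈ -8.7016 or x ≈ -2.2984.
Neither value makes a denominator zero (x ≠ -7, x ≠ -3), so both are valid.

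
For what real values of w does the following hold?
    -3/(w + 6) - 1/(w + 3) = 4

Multiply both sides by (w + 6)(w + 3):
-3(w + 3) - (w + 6) = 4(w + 6)(w + 3).
Expand and collect terms: 4w² + 40w + 87 = 0.
By the quadratic formula, w = (-40 ± √208) / 8, so w ≈ -3.1972 or w ≈ -6.8028.
Neither value makes a denominator zero (w ≠ -6, w ≠ -3), so both are valid.

w = -6.8028 or w = -3.1972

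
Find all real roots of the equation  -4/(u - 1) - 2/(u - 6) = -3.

Multiply both sides by (u - 1)(u - 6):
-4(u - 6) - 2(u - 1) = -3(u - 1)(u - 6).
Expand and collect terms: -3u² + 27u - 44 = 0.
By the quadratic formula, u = (-27 ± √201) / -6, so u ≈ 2.1371 or u ≈ 6.8629.
Neither value makes a denominator zero (u ≠ 1, u ≠ 6), so both are valid.

u = 2.1371 or u = 6.8629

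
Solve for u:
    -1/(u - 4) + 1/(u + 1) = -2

u = -1.458 or u = 4.458

Multiply both sides by (u - 4)(u + 1):
-(u + 1) + (u - 4) = -2(u - 4)(u + 1).
Expand and collect terms: -2u^2 + 6u + 13 = 0.
By the quadratic formula, u = (-6 +/- sqrt(140)) / -4, so u ~= -1.458 or u ~= 4.458.
Neither value makes a denominator zero (u != 4, u != -1), so both are valid.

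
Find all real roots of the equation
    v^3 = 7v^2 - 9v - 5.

Rearrange: v^3 - 7v^2 + 9v + 5 = 0.
Possible rational roots are divisors of 5. Testing v = 5 gives 0, so (v - 5) is a factor.
Divide: v^3 - 7v^2 + 9v + 5 = (v - 5)(v^2 - 2v - 1).
Apply the quadratic formula to v^2 - 2v - 1 = 0: v = (2 +/- sqrt(8))/2, i.e. v ~= 2.4142 or v ~= -0.4142.

v = -0.4142 or v = 2.4142 or v = 5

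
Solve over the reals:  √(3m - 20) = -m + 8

Square both sides: 3m - 20 = (-m + 8)².
Expand and rearrange: m² - 19m + 84 = 0.
Solving gives m = 12 or m = 7.
Check each candidate in the original equation:
  m = 12: √(16) = 4, while -m + 8 = -4 — extraneous.
  m = 7: √(1) = 1, while -m + 8 = 1 — valid.

m = 7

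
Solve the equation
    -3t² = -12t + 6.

t = 0.5858 or t = 3.4142

Rearrange to standard form: -3t² + 12t - 6 = 0.
Discriminant: (12)² − 4·(-3)·(-6) = 72.
Quadratic formula: t = (-12 ± √72) / (-6).
So t = 2 - √(2) ≈ 0.5858 or t = √(2) + 2 ≈ 3.4142.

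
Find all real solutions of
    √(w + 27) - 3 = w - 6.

Isolate the radical: √(w + 27) = w - 3.
Square both sides: w + 27 = (w - 3)².
Expand and rearrange: w² - 7w - 18 = 0.
Solving gives w = 9 or w = -2.
Check each candidate in the original equation:
  w = 9: √(36) = 6, while w - 3 = 6 — valid.
  w = -2: √(25) = 5, while w - 3 = -5 — extraneous.

w = 9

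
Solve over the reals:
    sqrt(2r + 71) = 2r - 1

Square both sides: 2r + 71 = (2r - 1)^2.
Expand and rearrange: 4r^2 - 6r - 70 = 0.
Solving gives r = 5 or r = -3.5.
Check each candidate in the original equation:
  r = 5: sqrt(81) = 9, while 2r - 1 = 9 — valid.
  r = -3.5: sqrt(64) = 8, while 2r - 1 = -8 — extraneous.

r = 5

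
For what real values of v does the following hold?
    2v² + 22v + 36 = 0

Factor: 2(v + 9)(v + 2) = 0.
So v = -9 or v = -2.

v = -9 or v = -2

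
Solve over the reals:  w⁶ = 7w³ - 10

w = 1.2599 or w = 1.71

Let u = w³. The equation becomes u² - 7u + 10 = 0.
Factor: (u - 5)(u - 2) = 0, so u = 5 or u = 2.
w³ = 5 gives w = ∛(5) ≈ 1.71.
w³ = 2 gives w = ∛(2) ≈ 1.2599.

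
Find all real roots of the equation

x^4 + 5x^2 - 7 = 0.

x = -1.0677 or x = 1.0677

Let u = x^2. The equation becomes u^2 + 5u - 7 = 0.
By the quadratic formula, u = -5/2 + sqrt(53)/2 or u = -sqrt(53)/2 - 5/2.
x^2 = -5/2 + sqrt(53)/2 gives x = +/-sqrt(-5/2 + sqrt(53)/2) ~= +/-1.0677.
x^2 = -sqrt(53)/2 - 5/2 < 0 has no real solution.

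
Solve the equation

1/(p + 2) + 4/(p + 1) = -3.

p = -3 or p = -1.6667

Multiply both sides by (p + 2)(p + 1):
(p + 1) + 4(p + 2) = -3(p + 2)(p + 1).
Expand and collect terms: -3p² - 14p - 15 = 0.
Factor or apply the quadratic formula: p = -3 or p = -1.6667.
Neither value makes a denominator zero (p ≠ -2, p ≠ -1), so both are valid.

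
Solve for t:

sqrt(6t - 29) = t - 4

t = 5 or t = 9

Square both sides: 6t - 29 = (t - 4)^2.
Expand and rearrange: t^2 - 14t + 45 = 0.
Solving gives t = 9 or t = 5.
Check each candidate in the original equation:
  t = 9: sqrt(25) = 5, while t - 4 = 5 — valid.
  t = 5: sqrt(1) = 1, while t - 4 = 1 — valid.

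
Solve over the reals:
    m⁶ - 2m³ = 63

m = -1.9129 or m = 2.0801

Let u = m³. The equation becomes u² - 2u - 63 = 0.
Factor: (u - 9)(u + 7) = 0, so u = 9 or u = -7.
m³ = 9 gives m = ∛(9) ≈ 2.0801.
m³ = -7 gives m = -∛(7) ≈ -1.9129.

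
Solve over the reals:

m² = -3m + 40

Bring every term to one side: m² + 3m - 40 = 0.
Factor: (m + 8)(m - 5) = 0.
So m = -8 or m = 5.

m = -8 or m = 5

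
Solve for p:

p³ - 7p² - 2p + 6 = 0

Possible rational roots are divisors of 6. Testing p = -1 gives 0, so (p + 1) is a factor.
Divide: p³ - 7p² - 2p + 6 = (p + 1)(p² - 8p + 6).
Apply the quadratic formula to p² - 8p + 6 = 0: p = (8 ± √40)/2, i.e. p ≈ 7.1623 or p ≈ 0.8377.

p = -1 or p = 0.8377 or p = 7.1623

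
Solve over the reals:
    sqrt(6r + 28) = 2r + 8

Square both sides: 6r + 28 = (2r + 8)^2.
Expand and rearrange: 4r^2 + 26r + 36 = 0.
Solving gives r = -2 or r = -4.5.
Check each candidate in the original equation:
  r = -2: sqrt(16) = 4, while 2r + 8 = 4 — valid.
  r = -4.5: sqrt(1) = 1, while 2r + 8 = -1 — extraneous.

r = -2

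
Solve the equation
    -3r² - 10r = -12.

Rearrange to standard form: -3r² - 10r + 12 = 0.
Discriminant: (-10)² − 4·(-3)·12 = 244.
Quadratic formula: r = (10 ± √244) / (-6).
So r = -√(61)/3 - 5/3 ≈ -4.2701 or r = -5/3 + √(61)/3 ≈ 0.9367.

r = -4.2701 or r = 0.9367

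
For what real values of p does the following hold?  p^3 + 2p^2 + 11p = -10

Rearrange: p^3 + 2p^2 + 11p + 10 = 0.
Possible rational roots are divisors of 10. Testing p = -1 gives 0, so (p + 1) is a factor.
Divide: p^3 + 2p^2 + 11p + 10 = (p + 1)(p^2 + p + 10).
The quadratic p^2 + p + 10 has discriminant -39 < 0, so no further real roots.

p = -1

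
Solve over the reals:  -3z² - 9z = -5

Rearrange to standard form: -3z² - 9z + 5 = 0.
Discriminant: (-9)² − 4·(-3)·5 = 141.
Quadratic formula: z = (9 ± √141) / (-6).
So z = -√(141)/6 - 3/2 ≈ -3.4791 or z = -3/2 + √(141)/6 ≈ 0.4791.

z = -3.4791 or z = 0.4791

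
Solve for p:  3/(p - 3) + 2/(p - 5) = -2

p = 1 or p = 4.5

Multiply both sides by (p - 3)(p - 5):
3(p - 5) + 2(p - 3) = -2(p - 3)(p - 5).
Expand and collect terms: -2p^2 + 11p - 9 = 0.
Factor or apply the quadratic formula: p = 1 or p = 4.5.
Neither value makes a denominator zero (p != 3, p != 5), so both are valid.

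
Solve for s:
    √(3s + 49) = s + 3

Square both sides: 3s + 49 = (s + 3)².
Expand and rearrange: s² + 3s - 40 = 0.
Solving gives s = 5 or s = -8.
Check each candidate in the original equation:
  s = 5: √(64) = 8, while s + 3 = 8 — valid.
  s = -8: √(25) = 5, while s + 3 = -5 — extraneous.

s = 5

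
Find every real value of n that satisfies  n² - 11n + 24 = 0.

Factor: (n - 3)(n - 8) = 0.
So n = 3 or n = 8.

n = 3 or n = 8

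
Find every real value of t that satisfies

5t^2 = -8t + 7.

Rearrange to standard form: 5t^2 + 8t - 7 = 0.
Discriminant: (8)^2 - 4*5*(-7) = 204.
Quadratic formula: t = (-8 +/- sqrt(204)) / 10.
So t = -4/5 + sqrt(51)/5 ~= 0.6283 or t = -sqrt(51)/5 - 4/5 ~= -2.2283.

t = -2.2283 or t = 0.6283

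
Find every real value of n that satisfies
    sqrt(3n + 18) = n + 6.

Square both sides: 3n + 18 = (n + 6)^2.
Expand and rearrange: n^2 + 9n + 18 = 0.
Solving gives n = -3 or n = -6.
Check each candidate in the original equation:
  n = -3: sqrt(9) = 3, while n + 6 = 3 — valid.
  n = -6: sqrt(0) = 0, while n + 6 = 0 — valid.

n = -6 or n = -3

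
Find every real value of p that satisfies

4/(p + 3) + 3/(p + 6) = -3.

p = -7.4305 or p = -3.9028

Multiply both sides by (p + 3)(p + 6):
4(p + 6) + 3(p + 3) = -3(p + 3)(p + 6).
Expand and collect terms: -3p^2 - 34p - 87 = 0.
By the quadratic formula, p = (34 +/- sqrt(112)) / -6, so p ~= -7.4305 or p ~= -3.9028.
Neither value makes a denominator zero (p != -3, p != -6), so both are valid.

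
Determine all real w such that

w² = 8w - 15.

Bring every term to one side: w² - 8w + 15 = 0.
Factor: (w - 3)(w - 5) = 0.
So w = 3 or w = 5.

w = 3 or w = 5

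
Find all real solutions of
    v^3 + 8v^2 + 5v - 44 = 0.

Possible rational roots are divisors of -44. Testing v = -4 gives 0, so (v + 4) is a factor.
Divide: v^3 + 8v^2 + 5v - 44 = (v + 4)(v^2 + 4v - 11).
Apply the quadratic formula to v^2 + 4v - 11 = 0: v = (-4 +/- sqrt(60))/2, i.e. v ~= 1.873 or v ~= -5.873.

v = -5.873 or v = -4 or v = 1.873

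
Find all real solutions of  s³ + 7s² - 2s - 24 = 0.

Possible rational roots are divisors of -24. Testing s = -2 gives 0, so (s + 2) is a factor.
Divide: s³ + 7s² - 2s - 24 = (s + 2)(s² + 5s - 12).
Apply the quadratic formula to s² + 5s - 12 = 0: s = (-5 ± √73)/2, i.e. s ≈ 1.772 or s ≈ -6.772.

s = -6.772 or s = -2 or s = 1.772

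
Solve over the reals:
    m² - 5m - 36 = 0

m = -4 or m = 9

Factor: (m + 4)(m - 9) = 0.
So m = -4 or m = 9.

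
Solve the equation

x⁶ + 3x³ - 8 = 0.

x = -1.6753 or x = 1.1938

Let u = x³. The equation becomes u² + 3u - 8 = 0.
By the quadratic formula, u = -3/2 + √(41)/2 or u = -√(41)/2 - 3/2.
x³ = -3/2 + √(41)/2 gives x = ∛(-3/2 + √(41)/2) ≈ 1.1938.
x³ = -√(41)/2 - 3/2 gives x = -∛(3/2 + √(41)/2) ≈ -1.6753.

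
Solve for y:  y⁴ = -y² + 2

y = -1 or y = 1

Let u = y². The equation becomes u² + u - 2 = 0.
Factor: (u - 1)(u + 2) = 0, so u = 1 or u = -2.
y² = 1 gives y = ±1.
y² = -2 < 0 has no real solution.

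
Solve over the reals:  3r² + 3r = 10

r = -2.393 or r = 1.393

Rearrange to standard form: 3r² + 3r - 10 = 0.
Discriminant: (3)² − 4·3·(-10) = 129.
Quadratic formula: r = (-3 ± √129) / 6.
So r = -1/2 + √(129)/6 ≈ 1.393 or r = -√(129)/6 - 1/2 ≈ -2.393.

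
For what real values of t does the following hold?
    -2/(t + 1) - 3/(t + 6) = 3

Multiply both sides by (t + 1)(t + 6):
-2(t + 6) - 3(t + 1) = 3(t + 1)(t + 6).
Expand and collect terms: 3t² + 26t + 33 = 0.
By the quadratic formula, t = (-26 ± √280) / 6, so t ≈ -1.5445 or t ≈ -7.1222.
Neither value makes a denominator zero (t ≠ -1, t ≠ -6), so both are valid.

t = -7.1222 or t = -1.5445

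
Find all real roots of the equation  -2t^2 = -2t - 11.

Rearrange to standard form: -2t^2 + 2t + 11 = 0.
Discriminant: (2)^2 - 4*(-2)*11 = 92.
Quadratic formula: t = (-2 +/- sqrt(92)) / (-4).
So t = 1/2 - sqrt(23)/2 ~= -1.8979 or t = 1/2 + sqrt(23)/2 ~= 2.8979.

t = -1.8979 or t = 2.8979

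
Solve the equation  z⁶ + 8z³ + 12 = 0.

Let u = z³. The equation becomes u² + 8u + 12 = 0.
Factor: (u + 2)(u + 6) = 0, so u = -2 or u = -6.
z³ = -2 gives z = -∛(2) ≈ -1.2599.
z³ = -6 gives z = -∛(6) ≈ -1.8171.

z = -1.8171 or z = -1.2599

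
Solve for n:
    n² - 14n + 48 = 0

Factor: (n - 8)(n - 6) = 0.
So n = 8 or n = 6.

n = 6 or n = 8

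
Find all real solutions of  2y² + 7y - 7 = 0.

Discriminant: (7)² − 4·2·(-7) = 105.
Quadratic formula: y = (-7 ± √105) / 4.
So y = -7/4 + √(105)/4 ≈ 0.8117 or y = -√(105)/4 - 7/4 ≈ -4.3117.

y = -4.3117 or y = 0.8117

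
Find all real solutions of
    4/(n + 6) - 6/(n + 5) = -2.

Multiply both sides by (n + 6)(n + 5):
4(n + 5) - 6(n + 6) = -2(n + 6)(n + 5).
Expand and collect terms: -2n² - 20n - 44 = 0.
By the quadratic formula, n = (20 ± √48) / -4, so n ≈ -6.7321 or n ≈ -3.2679.
Neither value makes a denominator zero (n ≠ -6, n ≠ -5), so both are valid.

n = -6.7321 or n = -3.2679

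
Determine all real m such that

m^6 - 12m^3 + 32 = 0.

Let u = m^3. The equation becomes u^2 - 12u + 32 = 0.
Factor: (u - 4)(u - 8) = 0, so u = 4 or u = 8.
m^3 = 4 gives m = (4)^(1/3) ~= 1.5874.
m^3 = 8 gives m = 2.

m = 1.5874 or m = 2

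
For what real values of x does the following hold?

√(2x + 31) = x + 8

x = -3

Square both sides: 2x + 31 = (x + 8)².
Expand and rearrange: x² + 14x + 33 = 0.
Solving gives x = -3 or x = -11.
Check each candidate in the original equation:
  x = -3: √(25) = 5, while x + 8 = 5 — valid.
  x = -11: √(9) = 3, while x + 8 = -3 — extraneous.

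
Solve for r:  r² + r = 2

r = -2 or r = 1

Bring every term to one side: r² + r - 2 = 0.
Factor: (r - 1)(r + 2) = 0.
So r = 1 or r = -2.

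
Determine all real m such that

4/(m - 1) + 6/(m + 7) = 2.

m = -4.772 or m = 3.772

Multiply both sides by (m - 1)(m + 7):
4(m + 7) + 6(m - 1) = 2(m - 1)(m + 7).
Expand and collect terms: 2m² + 2m - 36 = 0.
By the quadratic formula, m = (-2 ± √292) / 4, so m ≈ 3.772 or m ≈ -4.772.
Neither value makes a denominator zero (m ≠ 1, m ≠ -7), so both are valid.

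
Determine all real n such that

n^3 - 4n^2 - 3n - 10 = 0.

n = 5

Possible rational roots are divisors of -10. Testing n = 5 gives 0, so (n - 5) is a factor.
Divide: n^3 - 4n^2 - 3n - 10 = (n - 5)(n^2 + n + 2).
The quadratic n^2 + n + 2 has discriminant -7 < 0, so no further real roots.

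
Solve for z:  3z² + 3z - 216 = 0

z = -9 or z = 8

Factor: 3(z + 9)(z - 8) = 0.
So z = -9 or z = 8.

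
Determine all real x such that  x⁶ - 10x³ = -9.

x = 1 or x = 2.0801

Let u = x³. The equation becomes u² - 10u + 9 = 0.
Factor: (u - 1)(u - 9) = 0, so u = 1 or u = 9.
x³ = 1 gives x = 1.
x³ = 9 gives x = ∛(9) ≈ 2.0801.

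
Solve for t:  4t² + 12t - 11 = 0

Discriminant: (12)² − 4·4·(-11) = 320.
Quadratic formula: t = (-12 ± √320) / 8.
So t = -3/2 + √(5) ≈ 0.7361 or t = -√(5) - 3/2 ≈ -3.7361.

t = -3.7361 or t = 0.7361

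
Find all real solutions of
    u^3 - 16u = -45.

u = -5

Rearrange: u^3 - 16u + 45 = 0.
Possible rational roots are divisors of 45. Testing u = -5 gives 0, so (u + 5) is a factor.
Divide: u^3 - 16u + 45 = (u + 5)(u^2 - 5u + 9).
The quadratic u^2 - 5u + 9 has discriminant -11 < 0, so no further real roots.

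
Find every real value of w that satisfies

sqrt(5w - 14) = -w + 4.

w = 3

Square both sides: 5w - 14 = (-w + 4)^2.
Expand and rearrange: w^2 - 13w + 30 = 0.
Solving gives w = 10 or w = 3.
Check each candidate in the original equation:
  w = 10: sqrt(36) = 6, while -w + 4 = -6 — extraneous.
  w = 3: sqrt(1) = 1, while -w + 4 = 1 — valid.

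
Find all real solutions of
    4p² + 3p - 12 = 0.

Discriminant: (3)² − 4·4·(-12) = 201.
Quadratic formula: p = (-3 ± √201) / 8.
So p = -3/8 + √(201)/8 ≈ 1.3972 or p = -√(201)/8 - 3/8 ≈ -2.1472.

p = -2.1472 or p = 1.3972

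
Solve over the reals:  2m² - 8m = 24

m = -2 or m = 6

Bring every term to one side: 2m² - 8m - 24 = 0.
Factor: 2(m - 6)(m + 2) = 0.
So m = 6 or m = -2.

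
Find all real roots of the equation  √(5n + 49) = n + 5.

Square both sides: 5n + 49 = (n + 5)².
Expand and rearrange: n² + 5n - 24 = 0.
Solving gives n = 3 or n = -8.
Check each candidate in the original equation:
  n = 3: √(64) = 8, while n + 5 = 8 — valid.
  n = -8: √(9) = 3, while n + 5 = -3 — extraneous.

n = 3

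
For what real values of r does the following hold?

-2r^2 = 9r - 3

r = -4.8117 or r = 0.3117

Rearrange to standard form: -2r^2 - 9r + 3 = 0.
Discriminant: (-9)^2 - 4*(-2)*3 = 105.
Quadratic formula: r = (9 +/- sqrt(105)) / (-4).
So r = -sqrt(105)/4 - 9/4 ~= -4.8117 or r = -9/4 + sqrt(105)/4 ~= 0.3117.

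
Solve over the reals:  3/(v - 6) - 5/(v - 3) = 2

v = 1.0845 or v = 6.9155

Multiply both sides by (v - 6)(v - 3):
3(v - 3) - 5(v - 6) = 2(v - 6)(v - 3).
Expand and collect terms: 2v^2 - 16v + 15 = 0.
By the quadratic formula, v = (16 +/- sqrt(136)) / 4, so v ~= 6.9155 or v ~= 1.0845.
Neither value makes a denominator zero (v != 6, v != 3), so both are valid.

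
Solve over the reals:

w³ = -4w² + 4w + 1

Rearrange: w³ + 4w² - 4w - 1 = 0.
Possible rational roots are divisors of -1. Testing w = 1 gives 0, so (w - 1) is a factor.
Divide: w³ + 4w² - 4w - 1 = (w - 1)(w² + 5w + 1).
Apply the quadratic formula to w² + 5w + 1 = 0: w = (-5 ± √21)/2, i.e. w ≈ -0.2087 or w ≈ -4.7913.

w = -4.7913 or w = -0.2087 or w = 1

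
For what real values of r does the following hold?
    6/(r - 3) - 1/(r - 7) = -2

Multiply both sides by (r - 3)(r - 7):
6(r - 7) - (r - 3) = -2(r - 3)(r - 7).
Expand and collect terms: -2r² + 15r - 3 = 0.
By the quadratic formula, r = (-15 ± √201) / -4, so r ≈ 0.2056 or r ≈ 7.2944.
Neither value makes a denominator zero (r ≠ 3, r ≠ 7), so both are valid.

r = 0.2056 or r = 7.2944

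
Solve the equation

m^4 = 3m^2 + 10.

m = -2.2361 or m = 2.2361

Let u = m^2. The equation becomes u^2 - 3u - 10 = 0.
Factor: (u + 2)(u - 5) = 0, so u = -2 or u = 5.
m^2 = -2 < 0 has no real solution.
m^2 = 5 gives m = +/-sqrt(5) ~= +/-2.2361.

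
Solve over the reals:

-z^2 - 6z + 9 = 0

Discriminant: (-6)^2 - 4*(-1)*9 = 72.
Quadratic formula: z = (6 +/- sqrt(72)) / (-2).
So z = -3*sqrt(2) - 3 ~= -7.2426 or z = -3 + 3*sqrt(2) ~= 1.2426.

z = -7.2426 or z = 1.2426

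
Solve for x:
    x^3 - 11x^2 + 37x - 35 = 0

x = 1.5858 or x = 4.4142 or x = 5

Possible rational roots are divisors of -35. Testing x = 5 gives 0, so (x - 5) is a factor.
Divide: x^3 - 11x^2 + 37x - 35 = (x - 5)(x^2 - 6x + 7).
Apply the quadratic formula to x^2 - 6x + 7 = 0: x = (6 +/- sqrt(8))/2, i.e. x ~= 4.4142 or x ~= 1.5858.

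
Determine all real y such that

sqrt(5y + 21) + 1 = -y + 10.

Isolate the radical: sqrt(5y + 21) = -y + 9.
Square both sides: 5y + 21 = (-y + 9)^2.
Expand and rearrange: y^2 - 23y + 60 = 0.
Solving gives y = 20 or y = 3.
Check each candidate in the original equation:
  y = 20: sqrt(121) = 11, while -y + 9 = -11 — extraneous.
  y = 3: sqrt(36) = 6, while -y + 9 = 6 — valid.

y = 3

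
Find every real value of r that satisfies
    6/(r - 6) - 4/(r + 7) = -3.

Multiply both sides by (r - 6)(r + 7):
6(r + 7) - 4(r - 6) = -3(r - 6)(r + 7).
Expand and collect terms: -3r² - 5r + 60 = 0.
By the quadratic formula, r = (5 ± √745) / -6, so r ≈ -5.3824 or r ≈ 3.7158.
Neither value makes a denominator zero (r ≠ 6, r ≠ -7), so both are valid.

r = -5.3824 or r = 3.7158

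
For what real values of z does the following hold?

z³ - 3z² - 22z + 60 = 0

z = -4.6056 or z = 2.6056 or z = 5

Possible rational roots are divisors of 60. Testing z = 5 gives 0, so (z - 5) is a factor.
Divide: z³ - 3z² - 22z + 60 = (z - 5)(z² + 2z - 12).
Apply the quadratic formula to z² + 2z - 12 = 0: z = (-2 ± √52)/2, i.e. z ≈ 2.6056 or z ≈ -4.6056.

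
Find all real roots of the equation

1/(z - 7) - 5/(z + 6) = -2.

z = -3.3734 or z = 6.3734

Multiply both sides by (z - 7)(z + 6):
(z + 6) - 5(z - 7) = -2(z - 7)(z + 6).
Expand and collect terms: -2z^2 + 6z + 43 = 0.
By the quadratic formula, z = (-6 +/- sqrt(380)) / -4, so z ~= -3.3734 or z ~= 6.3734.
Neither value makes a denominator zero (z != 7, z != -6), so both are valid.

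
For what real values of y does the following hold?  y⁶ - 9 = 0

y = -1.4422 or y = 1.4422

Let u = y³. The equation becomes u² - 9 = 0.
Factor: (u + 3)(u - 3) = 0, so u = -3 or u = 3.
y³ = -3 gives y = -∛(3) ≈ -1.4422.
y³ = 3 gives y = ∛(3) ≈ 1.4422.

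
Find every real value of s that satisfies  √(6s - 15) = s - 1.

Square both sides: 6s - 15 = (s - 1)².
Expand and rearrange: s² - 8s + 16 = 0.
This gives the repeated root s = 4.
Check in the original equation:
  s = 4: √(9) = 3, while s - 1 = 3 — valid.

s = 4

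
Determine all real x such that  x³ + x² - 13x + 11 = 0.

x = -4.4641 or x = 1 or x = 2.4641

Possible rational roots are divisors of 11. Testing x = 1 gives 0, so (x - 1) is a factor.
Divide: x³ + x² - 13x + 11 = (x - 1)(x² + 2x - 11).
Apply the quadratic formula to x² + 2x - 11 = 0: x = (-2 ± √48)/2, i.e. x ≈ 2.4641 or x ≈ -4.4641.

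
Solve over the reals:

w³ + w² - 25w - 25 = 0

w = -5 or w = -1 or w = 5

Possible rational roots are divisors of -25. Testing w = -5 gives 0, so (w + 5) is a factor.
Divide: w³ + w² - 25w - 25 = (w + 5)(w² - 4w - 5).
Factor the quadratic: w = 5 or w = -1.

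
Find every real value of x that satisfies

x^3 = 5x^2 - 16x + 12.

Rearrange: x^3 - 5x^2 + 16x - 12 = 0.
Possible rational roots are divisors of -12. Testing x = 1 gives 0, so (x - 1) is a factor.
Divide: x^3 - 5x^2 + 16x - 12 = (x - 1)(x^2 - 4x + 12).
The quadratic x^2 - 4x + 12 has discriminant -32 < 0, so no further real roots.

x = 1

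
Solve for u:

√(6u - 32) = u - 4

Square both sides: 6u - 32 = (u - 4)².
Expand and rearrange: u² - 14u + 48 = 0.
Solving gives u = 8 or u = 6.
Check each candidate in the original equation:
  u = 8: √(16) = 4, while u - 4 = 4 — valid.
  u = 6: √(4) = 2, while u - 4 = 2 — valid.

u = 6 or u = 8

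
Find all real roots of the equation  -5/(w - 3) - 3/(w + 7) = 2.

w = -8.899 or w = 0.899

Multiply both sides by (w - 3)(w + 7):
-5(w + 7) - 3(w - 3) = 2(w - 3)(w + 7).
Expand and collect terms: 2w² + 16w - 16 = 0.
By the quadratic formula, w = (-16 ± √384) / 4, so w ≈ 0.899 or w ≈ -8.899.
Neither value makes a denominator zero (w ≠ 3, w ≠ -7), so both are valid.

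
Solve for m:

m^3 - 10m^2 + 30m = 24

Rearrange: m^3 - 10m^2 + 30m - 24 = 0.
Possible rational roots are divisors of -24. Testing m = 4 gives 0, so (m - 4) is a factor.
Divide: m^3 - 10m^2 + 30m - 24 = (m - 4)(m^2 - 6m + 6).
Apply the quadratic formula to m^2 - 6m + 6 = 0: m = (6 +/- sqrt(12))/2, i.e. m ~= 4.7321 or m ~= 1.2679.

m = 1.2679 or m = 4 or m = 4.7321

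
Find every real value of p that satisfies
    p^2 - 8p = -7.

Bring every term to one side: p^2 - 8p + 7 = 0.
Factor: (p - 7)(p - 1) = 0.
So p = 7 or p = 1.

p = 1 or p = 7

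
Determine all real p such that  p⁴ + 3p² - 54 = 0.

Let u = p². The equation becomes u² + 3u - 54 = 0.
Factor: (u + 9)(u - 6) = 0, so u = -9 or u = 6.
p² = -9 < 0 has no real solution.
p² = 6 gives p = ±√(6) ≈ ±2.4495.

p = -2.4495 or p = 2.4495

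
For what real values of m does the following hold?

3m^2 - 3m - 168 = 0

m = -7 or m = 8

Factor: 3(m + 7)(m - 8) = 0.
So m = -7 or m = 8.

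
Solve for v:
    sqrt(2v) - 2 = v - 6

Isolate the radical: sqrt(2v) = v - 4.
Square both sides: 2v = (v - 4)^2.
Expand and rearrange: v^2 - 10v + 16 = 0.
Solving gives v = 8 or v = 2.
Check each candidate in the original equation:
  v = 8: sqrt(16) = 4, while v - 4 = 4 — valid.
  v = 2: sqrt(4) = 2, while v - 4 = -2 — extraneous.

v = 8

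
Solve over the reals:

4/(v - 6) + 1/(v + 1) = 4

v = -0.7821 or v = 7.0321

Multiply both sides by (v - 6)(v + 1):
4(v + 1) + (v - 6) = 4(v - 6)(v + 1).
Expand and collect terms: 4v^2 - 25v - 22 = 0.
By the quadratic formula, v = (25 +/- sqrt(977)) / 8, so v ~= 7.0321 or v ~= -0.7821.
Neither value makes a denominator zero (v != 6, v != -1), so both are valid.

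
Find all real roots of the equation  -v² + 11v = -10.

v = -0.8443 or v = 11.8443

Rearrange to standard form: -v² + 11v + 10 = 0.
Discriminant: (11)² − 4·(-1)·10 = 161.
Quadratic formula: v = (-11 ± √161) / (-2).
So v = 11/2 - √(161)/2 ≈ -0.8443 or v = 11/2 + √(161)/2 ≈ 11.8443.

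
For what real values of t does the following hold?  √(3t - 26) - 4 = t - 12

Isolate the radical: √(3t - 26) = t - 8.
Square both sides: 3t - 26 = (t - 8)².
Expand and rearrange: t² - 19t + 90 = 0.
Solving gives t = 10 or t = 9.
Check each candidate in the original equation:
  t = 10: √(4) = 2, while t - 8 = 2 — valid.
  t = 9: √(1) = 1, while t - 8 = 1 — valid.

t = 9 or t = 10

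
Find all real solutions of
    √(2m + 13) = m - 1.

Square both sides: 2m + 13 = (m - 1)².
Expand and rearrange: m² - 4m - 12 = 0.
Solving gives m = 6 or m = -2.
Check each candidate in the original equation:
  m = 6: √(25) = 5, while m - 1 = 5 — valid.
  m = -2: √(9) = 3, while m - 1 = -3 — extraneous.

m = 6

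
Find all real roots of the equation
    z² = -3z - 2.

Bring every term to one side: z² + 3z + 2 = 0.
Factor: (z + 1)(z + 2) = 0.
So z = -1 or z = -2.

z = -2 or z = -1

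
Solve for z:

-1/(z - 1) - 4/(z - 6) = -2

z = 1.3496 or z = 8.1504

Multiply both sides by (z - 1)(z - 6):
-(z - 6) - 4(z - 1) = -2(z - 1)(z - 6).
Expand and collect terms: -2z² + 19z - 22 = 0.
By the quadratic formula, z = (-19 ± √185) / -4, so z ≈ 1.3496 or z ≈ 8.1504.
Neither value makes a denominator zero (z ≠ 1, z ≠ 6), so both are valid.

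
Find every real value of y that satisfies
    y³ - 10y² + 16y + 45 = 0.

Possible rational roots are divisors of 45. Testing y = 5 gives 0, so (y - 5) is a factor.
Divide: y³ - 10y² + 16y + 45 = (y - 5)(y² - 5y - 9).
Apply the quadratic formula to y² - 5y - 9 = 0: y = (5 ± √61)/2, i.e. y ≈ 6.4051 or y ≈ -1.4051.

y = -1.4051 or y = 5 or y = 6.4051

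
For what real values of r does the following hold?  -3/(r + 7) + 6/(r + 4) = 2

Multiply both sides by (r + 7)(r + 4):
-3(r + 4) + 6(r + 7) = 2(r + 7)(r + 4).
Expand and collect terms: 2r² + 19r + 26 = 0.
By the quadratic formula, r = (-19 ± √153) / 4, so r ≈ -1.6577 or r ≈ -7.8423.
Neither value makes a denominator zero (r ≠ -7, r ≠ -4), so both are valid.

r = -7.8423 or r = -1.6577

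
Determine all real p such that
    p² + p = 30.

Bring every term to one side: p² + p - 30 = 0.
Factor: (p + 6)(p - 5) = 0.
So p = -6 or p = 5.

p = -6 or p = 5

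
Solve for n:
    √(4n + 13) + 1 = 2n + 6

Isolate the radical: √(4n + 13) = 2n + 5.
Square both sides: 4n + 13 = (2n + 5)².
Expand and rearrange: 4n² + 16n + 12 = 0.
Solving gives n = -1 or n = -3.
Check each candidate in the original equation:
  n = -1: √(9) = 3, while 2n + 5 = 3 — valid.
  n = -3: √(1) = 1, while 2n + 5 = -1 — extraneous.

n = -1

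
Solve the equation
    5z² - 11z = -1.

z = 0.095 or z = 2.105

Rearrange to standard form: 5z² - 11z + 1 = 0.
Discriminant: (-11)² − 4·5·1 = 101.
Quadratic formula: z = (11 ± √101) / 10.
So z = √(101)/10 + 11/10 ≈ 2.105 or z = 11/10 - √(101)/10 ≈ 0.095.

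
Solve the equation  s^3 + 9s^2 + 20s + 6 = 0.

Possible rational roots are divisors of 6. Testing s = -3 gives 0, so (s + 3) is a factor.
Divide: s^3 + 9s^2 + 20s + 6 = (s + 3)(s^2 + 6s + 2).
Apply the quadratic formula to s^2 + 6s + 2 = 0: s = (-6 +/- sqrt(28))/2, i.e. s ~= -0.3542 or s ~= -5.6458.

s = -5.6458 or s = -3 or s = -0.3542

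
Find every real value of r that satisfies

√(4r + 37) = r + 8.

r = -3

Square both sides: 4r + 37 = (r + 8)².
Expand and rearrange: r² + 12r + 27 = 0.
Solving gives r = -3 or r = -9.
Check each candidate in the original equation:
  r = -3: √(25) = 5, while r + 8 = 5 — valid.
  r = -9: √(1) = 1, while r + 8 = -1 — extraneous.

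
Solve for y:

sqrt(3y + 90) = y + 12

Square both sides: 3y + 90 = (y + 12)^2.
Expand and rearrange: y^2 + 21y + 54 = 0.
Solving gives y = -3 or y = -18.
Check each candidate in the original equation:
  y = -3: sqrt(81) = 9, while y + 12 = 9 — valid.
  y = -18: sqrt(36) = 6, while y + 12 = -6 — extraneous.

y = -3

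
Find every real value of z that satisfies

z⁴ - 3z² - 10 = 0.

Let u = z². The equation becomes u² - 3u - 10 = 0.
Factor: (u - 5)(u + 2) = 0, so u = 5 or u = -2.
z² = 5 gives z = ±√(5) ≈ ±2.2361.
z² = -2 < 0 has no real solution.

z = -2.2361 or z = 2.2361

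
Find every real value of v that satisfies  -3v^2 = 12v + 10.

v = -2.8165 or v = -1.1835

Rearrange to standard form: -3v^2 - 12v - 10 = 0.
Discriminant: (-12)^2 - 4*(-3)*(-10) = 24.
Quadratic formula: v = (12 +/- sqrt(24)) / (-6).
So v = -2 - sqrt(6)/3 ~= -2.8165 or v = -2 + sqrt(6)/3 ~= -1.1835.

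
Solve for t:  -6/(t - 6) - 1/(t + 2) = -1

t = -1.4462 or t = 12.4462

Multiply both sides by (t - 6)(t + 2):
-6(t + 2) - (t - 6) = -(t - 6)(t + 2).
Expand and collect terms: -t^2 + 11t + 18 = 0.
By the quadratic formula, t = (-11 +/- sqrt(193)) / -2, so t ~= -1.4462 or t ~= 12.4462.
Neither value makes a denominator zero (t != 6, t != -2), so both are valid.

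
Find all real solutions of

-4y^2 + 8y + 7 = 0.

y = -0.6583 or y = 2.6583

Discriminant: (8)^2 - 4*(-4)*7 = 176.
Quadratic formula: y = (-8 +/- sqrt(176)) / (-8).
So y = 1 - sqrt(11)/2 ~= -0.6583 or y = 1 + sqrt(11)/2 ~= 2.6583.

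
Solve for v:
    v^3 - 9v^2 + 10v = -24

Rearrange: v^3 - 9v^2 + 10v + 24 = 0.
Possible rational roots are divisors of 24. Testing v = 3 gives 0, so (v - 3) is a factor.
Divide: v^3 - 9v^2 + 10v + 24 = (v - 3)(v^2 - 6v - 8).
Apply the quadratic formula to v^2 - 6v - 8 = 0: v = (6 +/- sqrt(68))/2, i.e. v ~= 7.1231 or v ~= -1.1231.

v = -1.1231 or v = 3 or v = 7.1231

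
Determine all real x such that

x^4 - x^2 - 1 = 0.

x = -1.272 or x = 1.272

Let u = x^2. The equation becomes u^2 - u - 1 = 0.
By the quadratic formula, u = 1/2 + sqrt(5)/2 or u = 1/2 - sqrt(5)/2.
x^2 = 1/2 + sqrt(5)/2 gives x = +/-sqrt(1/2 + sqrt(5)/2) ~= +/-1.272.
x^2 = 1/2 - sqrt(5)/2 < 0 has no real solution.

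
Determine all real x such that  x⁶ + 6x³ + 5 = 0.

x = -1.71 or x = -1

Let u = x³. The equation becomes u² + 6u + 5 = 0.
Factor: (u + 5)(u + 1) = 0, so u = -5 or u = -1.
x³ = -5 gives x = -∛(5) ≈ -1.71.
x³ = -1 gives x = -1.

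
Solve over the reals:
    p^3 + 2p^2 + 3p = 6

Rearrange: p^3 + 2p^2 + 3p - 6 = 0.
Possible rational roots are divisors of -6. Testing p = 1 gives 0, so (p - 1) is a factor.
Divide: p^3 + 2p^2 + 3p - 6 = (p - 1)(p^2 + 3p + 6).
The quadratic p^2 + 3p + 6 has discriminant -15 < 0, so no further real roots.

p = 1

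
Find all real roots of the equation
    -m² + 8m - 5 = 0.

m = 0.6834 or m = 7.3166

Discriminant: (8)² − 4·(-1)·(-5) = 44.
Quadratic formula: m = (-8 ± √44) / (-2).
So m = 4 - √(11) ≈ 0.6834 or m = √(11) + 4 ≈ 7.3166.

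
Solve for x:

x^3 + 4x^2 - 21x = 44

x = -6.2361 or x = -1.7639 or x = 4

Rearrange: x^3 + 4x^2 - 21x - 44 = 0.
Possible rational roots are divisors of -44. Testing x = 4 gives 0, so (x - 4) is a factor.
Divide: x^3 + 4x^2 - 21x - 44 = (x - 4)(x^2 + 8x + 11).
Apply the quadratic formula to x^2 + 8x + 11 = 0: x = (-8 +/- sqrt(20))/2, i.e. x ~= -1.7639 or x ~= -6.2361.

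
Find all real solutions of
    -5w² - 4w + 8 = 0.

w = -1.7266 or w = 0.9266

Discriminant: (-4)² − 4·(-5)·8 = 176.
Quadratic formula: w = (4 ± √176) / (-10).
So w = -2·√(11)/5 - 2/5 ≈ -1.7266 or w = -2/5 + 2·√(11)/5 ≈ 0.9266.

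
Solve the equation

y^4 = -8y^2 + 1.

y = -0.3509 or y = 0.3509

Let u = y^2. The equation becomes u^2 + 8u - 1 = 0.
By the quadratic formula, u = -4 + sqrt(17) or u = -sqrt(17) - 4.
y^2 = -4 + sqrt(17) gives y = +/-sqrt(-4 + sqrt(17)) ~= +/-0.3509.
y^2 = -sqrt(17) - 4 < 0 has no real solution.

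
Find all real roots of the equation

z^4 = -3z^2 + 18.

Let u = z^2. The equation becomes u^2 + 3u - 18 = 0.
Factor: (u - 3)(u + 6) = 0, so u = 3 or u = -6.
z^2 = 3 gives z = +/-sqrt(3) ~= +/-1.7321.
z^2 = -6 < 0 has no real solution.

z = -1.7321 or z = 1.7321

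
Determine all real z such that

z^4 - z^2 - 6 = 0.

z = -1.7321 or z = 1.7321

Let u = z^2. The equation becomes u^2 - u - 6 = 0.
Factor: (u - 3)(u + 2) = 0, so u = 3 or u = -2.
z^2 = 3 gives z = +/-sqrt(3) ~= +/-1.7321.
z^2 = -2 < 0 has no real solution.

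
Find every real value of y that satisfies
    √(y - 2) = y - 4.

Square both sides: y - 2 = (y - 4)².
Expand and rearrange: y² - 9y + 18 = 0.
Solving gives y = 6 or y = 3.
Check each candidate in the original equation:
  y = 6: √(4) = 2, while y - 4 = 2 — valid.
  y = 3: √(1) = 1, while y - 4 = -1 — extraneous.

y = 6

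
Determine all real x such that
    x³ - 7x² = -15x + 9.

Rearrange: x³ - 7x² + 15x - 9 = 0.
Possible rational roots are divisors of -9. Testing x = 1 gives 0, so (x - 1) is a factor.
Divide: x³ - 7x² + 15x - 9 = (x - 1)(x² - 6x + 9).
The quadratic has the repeated root x = 3.

x = 1 or x = 3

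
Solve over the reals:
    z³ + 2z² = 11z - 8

Rearrange: z³ + 2z² - 11z + 8 = 0.
Possible rational roots are divisors of 8. Testing z = 1 gives 0, so (z - 1) is a factor.
Divide: z³ + 2z² - 11z + 8 = (z - 1)(z² + 3z - 8).
Apply the quadratic formula to z² + 3z - 8 = 0: z = (-3 ± √41)/2, i.e. z ≈ 1.7016 or z ≈ -4.7016.

z = -4.7016 or z = 1 or z = 1.7016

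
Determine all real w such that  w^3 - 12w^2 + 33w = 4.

Rearrange: w^3 - 12w^2 + 33w - 4 = 0.
Possible rational roots are divisors of -4. Testing w = 4 gives 0, so (w - 4) is a factor.
Divide: w^3 - 12w^2 + 33w - 4 = (w - 4)(w^2 - 8w + 1).
Apply the quadratic formula to w^2 - 8w + 1 = 0: w = (8 +/- sqrt(60))/2, i.e. w ~= 7.873 or w ~= 0.127.

w = 0.127 or w = 4 or w = 7.873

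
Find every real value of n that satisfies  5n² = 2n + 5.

n = -0.8198 or n = 1.2198

Rearrange to standard form: 5n² - 2n - 5 = 0.
Discriminant: (-2)² − 4·5·(-5) = 104.
Quadratic formula: n = (2 ± √104) / 10.
So n = 1/5 + √(26)/5 ≈ 1.2198 or n = 1/5 - √(26)/5 ≈ -0.8198.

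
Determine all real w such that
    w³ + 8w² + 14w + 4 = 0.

Possible rational roots are divisors of 4. Testing w = -2 gives 0, so (w + 2) is a factor.
Divide: w³ + 8w² + 14w + 4 = (w + 2)(w² + 6w + 2).
Apply the quadratic formula to w² + 6w + 2 = 0: w = (-6 ± √28)/2, i.e. w ≈ -0.3542 or w ≈ -5.6458.

w = -5.6458 or w = -2 or w = -0.3542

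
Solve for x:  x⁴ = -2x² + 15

Let u = x². The equation becomes u² + 2u - 15 = 0.
Factor: (u + 5)(u - 3) = 0, so u = -5 or u = 3.
x² = -5 < 0 has no real solution.
x² = 3 gives x = ±√(3) ≈ ±1.7321.

x = -1.7321 or x = 1.7321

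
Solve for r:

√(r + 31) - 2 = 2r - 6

r = 5

Isolate the radical: √(r + 31) = 2r - 4.
Square both sides: r + 31 = (2r - 4)².
Expand and rearrange: 4r² - 17r - 15 = 0.
Solving gives r = 5 or r = -0.75.
Check each candidate in the original equation:
  r = 5: √(36) = 6, while 2r - 4 = 6 — valid.
  r = -0.75: √(30.25) = 5.5, while 2r - 4 = -5.5 — extraneous.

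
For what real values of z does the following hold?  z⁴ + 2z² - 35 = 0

Let u = z². The equation becomes u² + 2u - 35 = 0.
Factor: (u - 5)(u + 7) = 0, so u = 5 or u = -7.
z² = 5 gives z = ±√(5) ≈ ±2.2361.
z² = -7 < 0 has no real solution.

z = -2.2361 or z = 2.2361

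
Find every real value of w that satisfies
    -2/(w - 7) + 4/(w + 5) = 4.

w = -3.9522 or w = 6.4522

Multiply both sides by (w - 7)(w + 5):
-2(w + 5) + 4(w - 7) = 4(w - 7)(w + 5).
Expand and collect terms: 4w^2 - 10w - 102 = 0.
By the quadratic formula, w = (10 +/- sqrt(1732)) / 8, so w ~= 6.4522 or w ~= -3.9522.
Neither value makes a denominator zero (w != 7, w != -5), so both are valid.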